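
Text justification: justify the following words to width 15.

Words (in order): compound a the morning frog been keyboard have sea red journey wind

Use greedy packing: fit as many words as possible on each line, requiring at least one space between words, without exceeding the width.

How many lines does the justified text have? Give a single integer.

Line 1: ['compound', 'a', 'the'] (min_width=14, slack=1)
Line 2: ['morning', 'frog'] (min_width=12, slack=3)
Line 3: ['been', 'keyboard'] (min_width=13, slack=2)
Line 4: ['have', 'sea', 'red'] (min_width=12, slack=3)
Line 5: ['journey', 'wind'] (min_width=12, slack=3)
Total lines: 5

Answer: 5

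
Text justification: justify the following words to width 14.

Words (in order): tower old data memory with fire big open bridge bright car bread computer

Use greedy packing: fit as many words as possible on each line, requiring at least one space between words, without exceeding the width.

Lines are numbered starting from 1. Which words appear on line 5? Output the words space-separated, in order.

Answer: car bread

Derivation:
Line 1: ['tower', 'old', 'data'] (min_width=14, slack=0)
Line 2: ['memory', 'with'] (min_width=11, slack=3)
Line 3: ['fire', 'big', 'open'] (min_width=13, slack=1)
Line 4: ['bridge', 'bright'] (min_width=13, slack=1)
Line 5: ['car', 'bread'] (min_width=9, slack=5)
Line 6: ['computer'] (min_width=8, slack=6)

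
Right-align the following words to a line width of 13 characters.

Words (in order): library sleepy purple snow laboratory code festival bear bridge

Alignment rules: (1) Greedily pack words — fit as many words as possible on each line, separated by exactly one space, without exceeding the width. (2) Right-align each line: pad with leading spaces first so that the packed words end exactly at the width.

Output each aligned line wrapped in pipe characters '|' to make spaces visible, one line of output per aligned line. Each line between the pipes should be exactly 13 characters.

Answer: |      library|
|sleepy purple|
|         snow|
|   laboratory|
|code festival|
|  bear bridge|

Derivation:
Line 1: ['library'] (min_width=7, slack=6)
Line 2: ['sleepy', 'purple'] (min_width=13, slack=0)
Line 3: ['snow'] (min_width=4, slack=9)
Line 4: ['laboratory'] (min_width=10, slack=3)
Line 5: ['code', 'festival'] (min_width=13, slack=0)
Line 6: ['bear', 'bridge'] (min_width=11, slack=2)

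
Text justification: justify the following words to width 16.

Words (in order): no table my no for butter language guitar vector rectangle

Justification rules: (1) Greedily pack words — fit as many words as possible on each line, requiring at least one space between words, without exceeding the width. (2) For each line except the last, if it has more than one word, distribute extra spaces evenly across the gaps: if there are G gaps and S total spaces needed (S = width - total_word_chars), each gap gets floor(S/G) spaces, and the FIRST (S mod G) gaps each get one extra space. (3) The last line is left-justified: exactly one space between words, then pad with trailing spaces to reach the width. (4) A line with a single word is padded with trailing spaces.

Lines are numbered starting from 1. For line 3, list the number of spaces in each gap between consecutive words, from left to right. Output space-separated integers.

Answer: 2

Derivation:
Line 1: ['no', 'table', 'my', 'no'] (min_width=14, slack=2)
Line 2: ['for', 'butter'] (min_width=10, slack=6)
Line 3: ['language', 'guitar'] (min_width=15, slack=1)
Line 4: ['vector', 'rectangle'] (min_width=16, slack=0)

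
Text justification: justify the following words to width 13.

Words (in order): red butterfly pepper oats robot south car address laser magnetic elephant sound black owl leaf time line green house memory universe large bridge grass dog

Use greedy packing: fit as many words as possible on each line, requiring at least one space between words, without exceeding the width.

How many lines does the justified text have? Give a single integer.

Answer: 14

Derivation:
Line 1: ['red', 'butterfly'] (min_width=13, slack=0)
Line 2: ['pepper', 'oats'] (min_width=11, slack=2)
Line 3: ['robot', 'south'] (min_width=11, slack=2)
Line 4: ['car', 'address'] (min_width=11, slack=2)
Line 5: ['laser'] (min_width=5, slack=8)
Line 6: ['magnetic'] (min_width=8, slack=5)
Line 7: ['elephant'] (min_width=8, slack=5)
Line 8: ['sound', 'black'] (min_width=11, slack=2)
Line 9: ['owl', 'leaf', 'time'] (min_width=13, slack=0)
Line 10: ['line', 'green'] (min_width=10, slack=3)
Line 11: ['house', 'memory'] (min_width=12, slack=1)
Line 12: ['universe'] (min_width=8, slack=5)
Line 13: ['large', 'bridge'] (min_width=12, slack=1)
Line 14: ['grass', 'dog'] (min_width=9, slack=4)
Total lines: 14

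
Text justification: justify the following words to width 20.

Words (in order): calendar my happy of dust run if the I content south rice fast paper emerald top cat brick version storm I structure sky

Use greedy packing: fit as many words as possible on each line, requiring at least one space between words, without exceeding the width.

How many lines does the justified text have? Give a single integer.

Answer: 7

Derivation:
Line 1: ['calendar', 'my', 'happy', 'of'] (min_width=20, slack=0)
Line 2: ['dust', 'run', 'if', 'the', 'I'] (min_width=17, slack=3)
Line 3: ['content', 'south', 'rice'] (min_width=18, slack=2)
Line 4: ['fast', 'paper', 'emerald'] (min_width=18, slack=2)
Line 5: ['top', 'cat', 'brick'] (min_width=13, slack=7)
Line 6: ['version', 'storm', 'I'] (min_width=15, slack=5)
Line 7: ['structure', 'sky'] (min_width=13, slack=7)
Total lines: 7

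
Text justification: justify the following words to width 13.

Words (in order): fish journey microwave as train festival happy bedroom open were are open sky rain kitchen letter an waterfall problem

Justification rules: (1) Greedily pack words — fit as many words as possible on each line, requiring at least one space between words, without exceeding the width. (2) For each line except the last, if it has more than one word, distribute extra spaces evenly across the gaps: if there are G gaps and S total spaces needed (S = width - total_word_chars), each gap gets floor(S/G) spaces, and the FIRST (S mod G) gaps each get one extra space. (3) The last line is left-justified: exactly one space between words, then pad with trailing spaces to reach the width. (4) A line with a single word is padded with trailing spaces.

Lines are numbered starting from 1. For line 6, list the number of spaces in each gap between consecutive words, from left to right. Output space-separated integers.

Line 1: ['fish', 'journey'] (min_width=12, slack=1)
Line 2: ['microwave', 'as'] (min_width=12, slack=1)
Line 3: ['train'] (min_width=5, slack=8)
Line 4: ['festival'] (min_width=8, slack=5)
Line 5: ['happy', 'bedroom'] (min_width=13, slack=0)
Line 6: ['open', 'were', 'are'] (min_width=13, slack=0)
Line 7: ['open', 'sky', 'rain'] (min_width=13, slack=0)
Line 8: ['kitchen'] (min_width=7, slack=6)
Line 9: ['letter', 'an'] (min_width=9, slack=4)
Line 10: ['waterfall'] (min_width=9, slack=4)
Line 11: ['problem'] (min_width=7, slack=6)

Answer: 1 1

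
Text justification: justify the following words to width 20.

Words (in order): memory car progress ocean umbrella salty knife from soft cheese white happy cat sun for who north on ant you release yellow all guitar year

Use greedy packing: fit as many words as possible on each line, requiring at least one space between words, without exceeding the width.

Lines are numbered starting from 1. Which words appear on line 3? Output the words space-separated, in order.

Answer: knife from soft

Derivation:
Line 1: ['memory', 'car', 'progress'] (min_width=19, slack=1)
Line 2: ['ocean', 'umbrella', 'salty'] (min_width=20, slack=0)
Line 3: ['knife', 'from', 'soft'] (min_width=15, slack=5)
Line 4: ['cheese', 'white', 'happy'] (min_width=18, slack=2)
Line 5: ['cat', 'sun', 'for', 'who'] (min_width=15, slack=5)
Line 6: ['north', 'on', 'ant', 'you'] (min_width=16, slack=4)
Line 7: ['release', 'yellow', 'all'] (min_width=18, slack=2)
Line 8: ['guitar', 'year'] (min_width=11, slack=9)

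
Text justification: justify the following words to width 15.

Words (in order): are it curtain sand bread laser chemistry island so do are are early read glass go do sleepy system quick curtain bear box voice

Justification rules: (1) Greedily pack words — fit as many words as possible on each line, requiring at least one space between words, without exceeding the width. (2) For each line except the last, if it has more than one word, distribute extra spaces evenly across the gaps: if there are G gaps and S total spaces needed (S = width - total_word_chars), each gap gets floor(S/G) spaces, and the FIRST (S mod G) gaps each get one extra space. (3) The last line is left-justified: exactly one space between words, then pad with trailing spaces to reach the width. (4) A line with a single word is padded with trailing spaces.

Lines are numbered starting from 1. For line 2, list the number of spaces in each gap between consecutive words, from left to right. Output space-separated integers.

Answer: 6

Derivation:
Line 1: ['are', 'it', 'curtain'] (min_width=14, slack=1)
Line 2: ['sand', 'bread'] (min_width=10, slack=5)
Line 3: ['laser', 'chemistry'] (min_width=15, slack=0)
Line 4: ['island', 'so', 'do'] (min_width=12, slack=3)
Line 5: ['are', 'are', 'early'] (min_width=13, slack=2)
Line 6: ['read', 'glass', 'go'] (min_width=13, slack=2)
Line 7: ['do', 'sleepy'] (min_width=9, slack=6)
Line 8: ['system', 'quick'] (min_width=12, slack=3)
Line 9: ['curtain', 'bear'] (min_width=12, slack=3)
Line 10: ['box', 'voice'] (min_width=9, slack=6)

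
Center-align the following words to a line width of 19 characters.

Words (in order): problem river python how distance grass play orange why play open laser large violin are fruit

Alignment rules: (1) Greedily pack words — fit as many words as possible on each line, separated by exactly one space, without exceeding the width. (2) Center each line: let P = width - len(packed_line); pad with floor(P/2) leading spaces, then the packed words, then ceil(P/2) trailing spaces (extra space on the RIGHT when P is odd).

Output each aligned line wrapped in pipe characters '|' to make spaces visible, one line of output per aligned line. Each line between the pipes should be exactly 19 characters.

Answer: |   problem river   |
|python how distance|
| grass play orange |
|why play open laser|
| large violin are  |
|       fruit       |

Derivation:
Line 1: ['problem', 'river'] (min_width=13, slack=6)
Line 2: ['python', 'how', 'distance'] (min_width=19, slack=0)
Line 3: ['grass', 'play', 'orange'] (min_width=17, slack=2)
Line 4: ['why', 'play', 'open', 'laser'] (min_width=19, slack=0)
Line 5: ['large', 'violin', 'are'] (min_width=16, slack=3)
Line 6: ['fruit'] (min_width=5, slack=14)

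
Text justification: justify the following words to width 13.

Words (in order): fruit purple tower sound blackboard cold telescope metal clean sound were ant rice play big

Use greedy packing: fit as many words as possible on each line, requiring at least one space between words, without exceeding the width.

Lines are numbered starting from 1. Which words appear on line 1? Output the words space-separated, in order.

Answer: fruit purple

Derivation:
Line 1: ['fruit', 'purple'] (min_width=12, slack=1)
Line 2: ['tower', 'sound'] (min_width=11, slack=2)
Line 3: ['blackboard'] (min_width=10, slack=3)
Line 4: ['cold'] (min_width=4, slack=9)
Line 5: ['telescope'] (min_width=9, slack=4)
Line 6: ['metal', 'clean'] (min_width=11, slack=2)
Line 7: ['sound', 'were'] (min_width=10, slack=3)
Line 8: ['ant', 'rice', 'play'] (min_width=13, slack=0)
Line 9: ['big'] (min_width=3, slack=10)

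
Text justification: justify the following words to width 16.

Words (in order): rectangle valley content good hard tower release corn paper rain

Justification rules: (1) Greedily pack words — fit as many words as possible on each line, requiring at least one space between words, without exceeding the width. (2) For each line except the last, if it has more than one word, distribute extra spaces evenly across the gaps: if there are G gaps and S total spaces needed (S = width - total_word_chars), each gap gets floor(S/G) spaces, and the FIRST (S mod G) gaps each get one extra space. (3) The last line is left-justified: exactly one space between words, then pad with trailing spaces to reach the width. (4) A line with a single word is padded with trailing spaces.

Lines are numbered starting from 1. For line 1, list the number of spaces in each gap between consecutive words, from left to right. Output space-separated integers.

Answer: 1

Derivation:
Line 1: ['rectangle', 'valley'] (min_width=16, slack=0)
Line 2: ['content', 'good'] (min_width=12, slack=4)
Line 3: ['hard', 'tower'] (min_width=10, slack=6)
Line 4: ['release', 'corn'] (min_width=12, slack=4)
Line 5: ['paper', 'rain'] (min_width=10, slack=6)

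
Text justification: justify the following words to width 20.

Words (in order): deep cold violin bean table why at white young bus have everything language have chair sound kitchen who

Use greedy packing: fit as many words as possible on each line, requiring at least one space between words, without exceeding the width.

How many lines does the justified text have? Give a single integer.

Answer: 6

Derivation:
Line 1: ['deep', 'cold', 'violin'] (min_width=16, slack=4)
Line 2: ['bean', 'table', 'why', 'at'] (min_width=17, slack=3)
Line 3: ['white', 'young', 'bus', 'have'] (min_width=20, slack=0)
Line 4: ['everything', 'language'] (min_width=19, slack=1)
Line 5: ['have', 'chair', 'sound'] (min_width=16, slack=4)
Line 6: ['kitchen', 'who'] (min_width=11, slack=9)
Total lines: 6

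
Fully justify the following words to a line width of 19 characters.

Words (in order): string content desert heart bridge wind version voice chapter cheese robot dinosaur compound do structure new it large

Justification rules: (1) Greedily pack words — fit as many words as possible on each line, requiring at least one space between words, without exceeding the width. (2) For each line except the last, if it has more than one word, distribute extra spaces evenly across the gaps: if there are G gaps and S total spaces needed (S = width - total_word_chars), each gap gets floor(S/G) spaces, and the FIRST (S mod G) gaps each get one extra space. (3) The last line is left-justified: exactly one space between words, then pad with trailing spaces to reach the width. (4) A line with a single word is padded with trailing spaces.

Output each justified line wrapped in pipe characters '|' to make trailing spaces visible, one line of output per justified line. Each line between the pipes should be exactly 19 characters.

Line 1: ['string', 'content'] (min_width=14, slack=5)
Line 2: ['desert', 'heart', 'bridge'] (min_width=19, slack=0)
Line 3: ['wind', 'version', 'voice'] (min_width=18, slack=1)
Line 4: ['chapter', 'cheese'] (min_width=14, slack=5)
Line 5: ['robot', 'dinosaur'] (min_width=14, slack=5)
Line 6: ['compound', 'do'] (min_width=11, slack=8)
Line 7: ['structure', 'new', 'it'] (min_width=16, slack=3)
Line 8: ['large'] (min_width=5, slack=14)

Answer: |string      content|
|desert heart bridge|
|wind  version voice|
|chapter      cheese|
|robot      dinosaur|
|compound         do|
|structure   new  it|
|large              |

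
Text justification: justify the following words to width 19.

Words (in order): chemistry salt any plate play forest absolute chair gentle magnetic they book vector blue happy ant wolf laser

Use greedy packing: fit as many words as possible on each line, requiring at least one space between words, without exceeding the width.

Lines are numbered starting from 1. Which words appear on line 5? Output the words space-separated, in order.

Line 1: ['chemistry', 'salt', 'any'] (min_width=18, slack=1)
Line 2: ['plate', 'play', 'forest'] (min_width=17, slack=2)
Line 3: ['absolute', 'chair'] (min_width=14, slack=5)
Line 4: ['gentle', 'magnetic'] (min_width=15, slack=4)
Line 5: ['they', 'book', 'vector'] (min_width=16, slack=3)
Line 6: ['blue', 'happy', 'ant', 'wolf'] (min_width=19, slack=0)
Line 7: ['laser'] (min_width=5, slack=14)

Answer: they book vector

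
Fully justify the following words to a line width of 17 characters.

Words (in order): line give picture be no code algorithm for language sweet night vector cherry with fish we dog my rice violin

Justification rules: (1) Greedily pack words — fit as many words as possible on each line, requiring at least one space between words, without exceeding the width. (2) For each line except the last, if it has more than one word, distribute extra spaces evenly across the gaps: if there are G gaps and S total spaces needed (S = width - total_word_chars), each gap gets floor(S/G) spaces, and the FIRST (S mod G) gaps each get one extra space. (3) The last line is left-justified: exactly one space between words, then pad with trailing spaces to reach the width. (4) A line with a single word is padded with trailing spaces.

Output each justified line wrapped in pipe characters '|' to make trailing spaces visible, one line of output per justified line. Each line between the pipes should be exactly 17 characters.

Answer: |line give picture|
|be     no    code|
|algorithm     for|
|language    sweet|
|night      vector|
|cherry  with fish|
|we  dog  my  rice|
|violin           |

Derivation:
Line 1: ['line', 'give', 'picture'] (min_width=17, slack=0)
Line 2: ['be', 'no', 'code'] (min_width=10, slack=7)
Line 3: ['algorithm', 'for'] (min_width=13, slack=4)
Line 4: ['language', 'sweet'] (min_width=14, slack=3)
Line 5: ['night', 'vector'] (min_width=12, slack=5)
Line 6: ['cherry', 'with', 'fish'] (min_width=16, slack=1)
Line 7: ['we', 'dog', 'my', 'rice'] (min_width=14, slack=3)
Line 8: ['violin'] (min_width=6, slack=11)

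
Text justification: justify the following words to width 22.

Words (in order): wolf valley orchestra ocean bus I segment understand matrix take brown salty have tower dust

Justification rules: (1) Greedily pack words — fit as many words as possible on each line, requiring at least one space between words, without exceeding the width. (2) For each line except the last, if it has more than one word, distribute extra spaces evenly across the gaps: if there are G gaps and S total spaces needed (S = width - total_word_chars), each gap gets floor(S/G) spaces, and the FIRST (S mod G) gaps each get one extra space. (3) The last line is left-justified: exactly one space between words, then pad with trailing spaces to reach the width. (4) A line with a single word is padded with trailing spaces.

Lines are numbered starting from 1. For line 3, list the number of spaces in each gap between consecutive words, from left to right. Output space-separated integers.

Line 1: ['wolf', 'valley', 'orchestra'] (min_width=21, slack=1)
Line 2: ['ocean', 'bus', 'I', 'segment'] (min_width=19, slack=3)
Line 3: ['understand', 'matrix', 'take'] (min_width=22, slack=0)
Line 4: ['brown', 'salty', 'have', 'tower'] (min_width=22, slack=0)
Line 5: ['dust'] (min_width=4, slack=18)

Answer: 1 1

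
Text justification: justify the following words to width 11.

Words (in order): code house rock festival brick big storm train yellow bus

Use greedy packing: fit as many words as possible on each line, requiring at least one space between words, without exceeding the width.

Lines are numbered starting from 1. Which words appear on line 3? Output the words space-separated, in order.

Answer: festival

Derivation:
Line 1: ['code', 'house'] (min_width=10, slack=1)
Line 2: ['rock'] (min_width=4, slack=7)
Line 3: ['festival'] (min_width=8, slack=3)
Line 4: ['brick', 'big'] (min_width=9, slack=2)
Line 5: ['storm', 'train'] (min_width=11, slack=0)
Line 6: ['yellow', 'bus'] (min_width=10, slack=1)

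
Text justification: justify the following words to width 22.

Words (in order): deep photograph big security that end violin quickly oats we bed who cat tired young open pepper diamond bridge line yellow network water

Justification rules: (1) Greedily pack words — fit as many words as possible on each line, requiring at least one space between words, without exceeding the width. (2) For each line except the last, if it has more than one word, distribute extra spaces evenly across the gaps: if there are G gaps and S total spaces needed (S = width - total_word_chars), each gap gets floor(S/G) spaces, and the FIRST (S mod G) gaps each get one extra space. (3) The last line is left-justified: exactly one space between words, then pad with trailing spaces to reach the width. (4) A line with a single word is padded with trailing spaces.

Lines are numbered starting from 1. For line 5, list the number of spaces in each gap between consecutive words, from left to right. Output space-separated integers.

Answer: 4 3

Derivation:
Line 1: ['deep', 'photograph', 'big'] (min_width=19, slack=3)
Line 2: ['security', 'that', 'end'] (min_width=17, slack=5)
Line 3: ['violin', 'quickly', 'oats', 'we'] (min_width=22, slack=0)
Line 4: ['bed', 'who', 'cat', 'tired'] (min_width=17, slack=5)
Line 5: ['young', 'open', 'pepper'] (min_width=17, slack=5)
Line 6: ['diamond', 'bridge', 'line'] (min_width=19, slack=3)
Line 7: ['yellow', 'network', 'water'] (min_width=20, slack=2)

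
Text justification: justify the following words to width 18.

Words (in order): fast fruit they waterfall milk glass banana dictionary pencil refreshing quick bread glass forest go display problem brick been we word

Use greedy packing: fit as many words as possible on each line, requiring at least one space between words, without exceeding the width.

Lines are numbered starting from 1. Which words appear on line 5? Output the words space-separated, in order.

Line 1: ['fast', 'fruit', 'they'] (min_width=15, slack=3)
Line 2: ['waterfall', 'milk'] (min_width=14, slack=4)
Line 3: ['glass', 'banana'] (min_width=12, slack=6)
Line 4: ['dictionary', 'pencil'] (min_width=17, slack=1)
Line 5: ['refreshing', 'quick'] (min_width=16, slack=2)
Line 6: ['bread', 'glass', 'forest'] (min_width=18, slack=0)
Line 7: ['go', 'display', 'problem'] (min_width=18, slack=0)
Line 8: ['brick', 'been', 'we', 'word'] (min_width=18, slack=0)

Answer: refreshing quick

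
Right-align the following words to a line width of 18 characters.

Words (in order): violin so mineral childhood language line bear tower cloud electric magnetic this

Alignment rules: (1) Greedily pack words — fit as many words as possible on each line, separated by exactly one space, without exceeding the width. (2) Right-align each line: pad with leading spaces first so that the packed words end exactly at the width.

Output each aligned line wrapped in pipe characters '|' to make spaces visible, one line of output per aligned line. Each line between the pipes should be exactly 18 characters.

Line 1: ['violin', 'so', 'mineral'] (min_width=17, slack=1)
Line 2: ['childhood', 'language'] (min_width=18, slack=0)
Line 3: ['line', 'bear', 'tower'] (min_width=15, slack=3)
Line 4: ['cloud', 'electric'] (min_width=14, slack=4)
Line 5: ['magnetic', 'this'] (min_width=13, slack=5)

Answer: | violin so mineral|
|childhood language|
|   line bear tower|
|    cloud electric|
|     magnetic this|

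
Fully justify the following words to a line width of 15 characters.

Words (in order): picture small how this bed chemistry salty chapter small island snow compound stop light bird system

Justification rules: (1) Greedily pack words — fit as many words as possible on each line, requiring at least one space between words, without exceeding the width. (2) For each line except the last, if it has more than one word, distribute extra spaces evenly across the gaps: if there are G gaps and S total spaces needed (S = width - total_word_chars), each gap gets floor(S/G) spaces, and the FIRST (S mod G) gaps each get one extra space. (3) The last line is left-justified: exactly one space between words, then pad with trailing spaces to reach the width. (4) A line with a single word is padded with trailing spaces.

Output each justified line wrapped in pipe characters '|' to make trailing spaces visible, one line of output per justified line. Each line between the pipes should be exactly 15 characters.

Answer: |picture   small|
|how   this  bed|
|chemistry salty|
|chapter   small|
|island     snow|
|compound   stop|
|light      bird|
|system         |

Derivation:
Line 1: ['picture', 'small'] (min_width=13, slack=2)
Line 2: ['how', 'this', 'bed'] (min_width=12, slack=3)
Line 3: ['chemistry', 'salty'] (min_width=15, slack=0)
Line 4: ['chapter', 'small'] (min_width=13, slack=2)
Line 5: ['island', 'snow'] (min_width=11, slack=4)
Line 6: ['compound', 'stop'] (min_width=13, slack=2)
Line 7: ['light', 'bird'] (min_width=10, slack=5)
Line 8: ['system'] (min_width=6, slack=9)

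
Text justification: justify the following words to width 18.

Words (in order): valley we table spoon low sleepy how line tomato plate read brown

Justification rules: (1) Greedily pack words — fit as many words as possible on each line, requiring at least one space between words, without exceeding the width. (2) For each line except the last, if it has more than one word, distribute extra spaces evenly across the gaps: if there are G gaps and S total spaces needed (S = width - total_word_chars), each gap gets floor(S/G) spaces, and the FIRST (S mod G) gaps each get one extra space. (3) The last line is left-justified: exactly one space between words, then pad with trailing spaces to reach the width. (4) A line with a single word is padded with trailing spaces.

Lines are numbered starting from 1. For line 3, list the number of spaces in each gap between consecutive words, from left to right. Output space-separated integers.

Answer: 3 2

Derivation:
Line 1: ['valley', 'we', 'table'] (min_width=15, slack=3)
Line 2: ['spoon', 'low', 'sleepy'] (min_width=16, slack=2)
Line 3: ['how', 'line', 'tomato'] (min_width=15, slack=3)
Line 4: ['plate', 'read', 'brown'] (min_width=16, slack=2)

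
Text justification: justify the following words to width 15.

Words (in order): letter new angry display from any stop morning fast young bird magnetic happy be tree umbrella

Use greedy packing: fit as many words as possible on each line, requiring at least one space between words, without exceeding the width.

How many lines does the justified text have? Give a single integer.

Answer: 8

Derivation:
Line 1: ['letter', 'new'] (min_width=10, slack=5)
Line 2: ['angry', 'display'] (min_width=13, slack=2)
Line 3: ['from', 'any', 'stop'] (min_width=13, slack=2)
Line 4: ['morning', 'fast'] (min_width=12, slack=3)
Line 5: ['young', 'bird'] (min_width=10, slack=5)
Line 6: ['magnetic', 'happy'] (min_width=14, slack=1)
Line 7: ['be', 'tree'] (min_width=7, slack=8)
Line 8: ['umbrella'] (min_width=8, slack=7)
Total lines: 8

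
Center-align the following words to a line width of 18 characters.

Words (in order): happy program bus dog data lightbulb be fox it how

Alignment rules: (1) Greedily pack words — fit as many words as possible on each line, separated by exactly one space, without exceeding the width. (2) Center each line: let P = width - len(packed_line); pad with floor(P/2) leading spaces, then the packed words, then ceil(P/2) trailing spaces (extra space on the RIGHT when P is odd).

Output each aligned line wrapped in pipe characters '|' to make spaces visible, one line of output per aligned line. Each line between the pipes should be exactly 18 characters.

Answer: |happy program bus |
|dog data lightbulb|
|  be fox it how   |

Derivation:
Line 1: ['happy', 'program', 'bus'] (min_width=17, slack=1)
Line 2: ['dog', 'data', 'lightbulb'] (min_width=18, slack=0)
Line 3: ['be', 'fox', 'it', 'how'] (min_width=13, slack=5)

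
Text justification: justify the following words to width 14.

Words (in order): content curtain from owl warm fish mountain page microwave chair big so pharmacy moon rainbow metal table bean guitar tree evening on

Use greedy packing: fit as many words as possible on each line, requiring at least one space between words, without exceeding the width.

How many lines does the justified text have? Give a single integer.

Line 1: ['content'] (min_width=7, slack=7)
Line 2: ['curtain', 'from'] (min_width=12, slack=2)
Line 3: ['owl', 'warm', 'fish'] (min_width=13, slack=1)
Line 4: ['mountain', 'page'] (min_width=13, slack=1)
Line 5: ['microwave'] (min_width=9, slack=5)
Line 6: ['chair', 'big', 'so'] (min_width=12, slack=2)
Line 7: ['pharmacy', 'moon'] (min_width=13, slack=1)
Line 8: ['rainbow', 'metal'] (min_width=13, slack=1)
Line 9: ['table', 'bean'] (min_width=10, slack=4)
Line 10: ['guitar', 'tree'] (min_width=11, slack=3)
Line 11: ['evening', 'on'] (min_width=10, slack=4)
Total lines: 11

Answer: 11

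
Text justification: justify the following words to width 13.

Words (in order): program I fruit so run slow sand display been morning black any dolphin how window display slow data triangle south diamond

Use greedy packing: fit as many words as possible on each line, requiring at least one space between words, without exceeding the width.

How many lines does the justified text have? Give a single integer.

Line 1: ['program', 'I'] (min_width=9, slack=4)
Line 2: ['fruit', 'so', 'run'] (min_width=12, slack=1)
Line 3: ['slow', 'sand'] (min_width=9, slack=4)
Line 4: ['display', 'been'] (min_width=12, slack=1)
Line 5: ['morning', 'black'] (min_width=13, slack=0)
Line 6: ['any', 'dolphin'] (min_width=11, slack=2)
Line 7: ['how', 'window'] (min_width=10, slack=3)
Line 8: ['display', 'slow'] (min_width=12, slack=1)
Line 9: ['data', 'triangle'] (min_width=13, slack=0)
Line 10: ['south', 'diamond'] (min_width=13, slack=0)
Total lines: 10

Answer: 10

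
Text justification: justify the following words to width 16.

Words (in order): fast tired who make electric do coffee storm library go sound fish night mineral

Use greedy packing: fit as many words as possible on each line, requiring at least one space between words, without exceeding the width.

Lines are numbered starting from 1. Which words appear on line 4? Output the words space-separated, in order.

Line 1: ['fast', 'tired', 'who'] (min_width=14, slack=2)
Line 2: ['make', 'electric', 'do'] (min_width=16, slack=0)
Line 3: ['coffee', 'storm'] (min_width=12, slack=4)
Line 4: ['library', 'go', 'sound'] (min_width=16, slack=0)
Line 5: ['fish', 'night'] (min_width=10, slack=6)
Line 6: ['mineral'] (min_width=7, slack=9)

Answer: library go sound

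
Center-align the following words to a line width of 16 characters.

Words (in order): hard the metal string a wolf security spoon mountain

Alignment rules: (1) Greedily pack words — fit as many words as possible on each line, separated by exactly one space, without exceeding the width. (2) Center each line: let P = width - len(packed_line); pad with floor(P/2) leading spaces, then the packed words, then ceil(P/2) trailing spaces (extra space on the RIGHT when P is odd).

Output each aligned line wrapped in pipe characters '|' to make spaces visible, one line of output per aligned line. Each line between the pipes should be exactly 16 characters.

Answer: | hard the metal |
| string a wolf  |
| security spoon |
|    mountain    |

Derivation:
Line 1: ['hard', 'the', 'metal'] (min_width=14, slack=2)
Line 2: ['string', 'a', 'wolf'] (min_width=13, slack=3)
Line 3: ['security', 'spoon'] (min_width=14, slack=2)
Line 4: ['mountain'] (min_width=8, slack=8)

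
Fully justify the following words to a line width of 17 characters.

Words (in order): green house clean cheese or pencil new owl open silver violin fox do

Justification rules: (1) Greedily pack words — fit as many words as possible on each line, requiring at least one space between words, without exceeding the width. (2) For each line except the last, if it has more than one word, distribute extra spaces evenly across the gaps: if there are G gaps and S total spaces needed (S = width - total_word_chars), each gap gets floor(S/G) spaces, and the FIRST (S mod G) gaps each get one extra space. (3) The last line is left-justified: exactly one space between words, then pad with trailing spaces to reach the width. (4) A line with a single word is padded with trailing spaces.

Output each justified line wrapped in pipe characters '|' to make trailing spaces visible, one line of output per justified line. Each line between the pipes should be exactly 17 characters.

Line 1: ['green', 'house', 'clean'] (min_width=17, slack=0)
Line 2: ['cheese', 'or', 'pencil'] (min_width=16, slack=1)
Line 3: ['new', 'owl', 'open'] (min_width=12, slack=5)
Line 4: ['silver', 'violin', 'fox'] (min_width=17, slack=0)
Line 5: ['do'] (min_width=2, slack=15)

Answer: |green house clean|
|cheese  or pencil|
|new    owl   open|
|silver violin fox|
|do               |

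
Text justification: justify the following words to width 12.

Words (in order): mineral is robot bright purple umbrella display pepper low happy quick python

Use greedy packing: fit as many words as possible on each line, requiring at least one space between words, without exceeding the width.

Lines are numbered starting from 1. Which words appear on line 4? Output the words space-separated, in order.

Answer: umbrella

Derivation:
Line 1: ['mineral', 'is'] (min_width=10, slack=2)
Line 2: ['robot', 'bright'] (min_width=12, slack=0)
Line 3: ['purple'] (min_width=6, slack=6)
Line 4: ['umbrella'] (min_width=8, slack=4)
Line 5: ['display'] (min_width=7, slack=5)
Line 6: ['pepper', 'low'] (min_width=10, slack=2)
Line 7: ['happy', 'quick'] (min_width=11, slack=1)
Line 8: ['python'] (min_width=6, slack=6)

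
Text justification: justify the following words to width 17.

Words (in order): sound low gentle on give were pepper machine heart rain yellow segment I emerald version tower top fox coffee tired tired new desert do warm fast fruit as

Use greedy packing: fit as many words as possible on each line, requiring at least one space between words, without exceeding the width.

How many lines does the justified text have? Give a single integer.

Line 1: ['sound', 'low', 'gentle'] (min_width=16, slack=1)
Line 2: ['on', 'give', 'were'] (min_width=12, slack=5)
Line 3: ['pepper', 'machine'] (min_width=14, slack=3)
Line 4: ['heart', 'rain', 'yellow'] (min_width=17, slack=0)
Line 5: ['segment', 'I', 'emerald'] (min_width=17, slack=0)
Line 6: ['version', 'tower', 'top'] (min_width=17, slack=0)
Line 7: ['fox', 'coffee', 'tired'] (min_width=16, slack=1)
Line 8: ['tired', 'new', 'desert'] (min_width=16, slack=1)
Line 9: ['do', 'warm', 'fast'] (min_width=12, slack=5)
Line 10: ['fruit', 'as'] (min_width=8, slack=9)
Total lines: 10

Answer: 10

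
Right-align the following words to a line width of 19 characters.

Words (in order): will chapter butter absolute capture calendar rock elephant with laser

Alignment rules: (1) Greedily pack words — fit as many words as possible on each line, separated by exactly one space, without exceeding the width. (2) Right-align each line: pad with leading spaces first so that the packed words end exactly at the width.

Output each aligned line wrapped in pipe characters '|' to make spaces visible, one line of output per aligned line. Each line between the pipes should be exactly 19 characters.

Line 1: ['will', 'chapter', 'butter'] (min_width=19, slack=0)
Line 2: ['absolute', 'capture'] (min_width=16, slack=3)
Line 3: ['calendar', 'rock'] (min_width=13, slack=6)
Line 4: ['elephant', 'with', 'laser'] (min_width=19, slack=0)

Answer: |will chapter butter|
|   absolute capture|
|      calendar rock|
|elephant with laser|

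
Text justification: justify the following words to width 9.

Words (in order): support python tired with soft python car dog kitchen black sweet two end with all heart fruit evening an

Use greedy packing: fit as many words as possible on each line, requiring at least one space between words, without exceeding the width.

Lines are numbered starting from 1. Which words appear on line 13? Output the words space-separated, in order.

Answer: evening

Derivation:
Line 1: ['support'] (min_width=7, slack=2)
Line 2: ['python'] (min_width=6, slack=3)
Line 3: ['tired'] (min_width=5, slack=4)
Line 4: ['with', 'soft'] (min_width=9, slack=0)
Line 5: ['python'] (min_width=6, slack=3)
Line 6: ['car', 'dog'] (min_width=7, slack=2)
Line 7: ['kitchen'] (min_width=7, slack=2)
Line 8: ['black'] (min_width=5, slack=4)
Line 9: ['sweet', 'two'] (min_width=9, slack=0)
Line 10: ['end', 'with'] (min_width=8, slack=1)
Line 11: ['all', 'heart'] (min_width=9, slack=0)
Line 12: ['fruit'] (min_width=5, slack=4)
Line 13: ['evening'] (min_width=7, slack=2)
Line 14: ['an'] (min_width=2, slack=7)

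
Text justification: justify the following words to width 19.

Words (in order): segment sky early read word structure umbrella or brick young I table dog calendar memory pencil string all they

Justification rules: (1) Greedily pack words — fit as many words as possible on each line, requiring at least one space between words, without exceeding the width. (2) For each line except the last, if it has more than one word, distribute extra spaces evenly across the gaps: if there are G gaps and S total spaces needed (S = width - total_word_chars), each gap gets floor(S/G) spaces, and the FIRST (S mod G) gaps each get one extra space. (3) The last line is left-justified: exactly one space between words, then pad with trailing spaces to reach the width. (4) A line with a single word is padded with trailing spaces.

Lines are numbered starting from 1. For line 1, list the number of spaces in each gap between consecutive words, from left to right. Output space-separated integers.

Answer: 2 2

Derivation:
Line 1: ['segment', 'sky', 'early'] (min_width=17, slack=2)
Line 2: ['read', 'word', 'structure'] (min_width=19, slack=0)
Line 3: ['umbrella', 'or', 'brick'] (min_width=17, slack=2)
Line 4: ['young', 'I', 'table', 'dog'] (min_width=17, slack=2)
Line 5: ['calendar', 'memory'] (min_width=15, slack=4)
Line 6: ['pencil', 'string', 'all'] (min_width=17, slack=2)
Line 7: ['they'] (min_width=4, slack=15)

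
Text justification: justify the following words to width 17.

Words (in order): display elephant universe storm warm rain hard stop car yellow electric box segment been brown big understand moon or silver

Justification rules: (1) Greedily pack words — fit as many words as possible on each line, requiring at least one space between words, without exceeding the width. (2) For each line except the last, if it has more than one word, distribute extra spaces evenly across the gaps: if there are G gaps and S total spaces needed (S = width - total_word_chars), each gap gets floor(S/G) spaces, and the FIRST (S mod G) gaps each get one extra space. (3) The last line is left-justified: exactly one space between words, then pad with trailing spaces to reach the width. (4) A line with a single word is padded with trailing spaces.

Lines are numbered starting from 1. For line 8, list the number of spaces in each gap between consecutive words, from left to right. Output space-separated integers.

Line 1: ['display', 'elephant'] (min_width=16, slack=1)
Line 2: ['universe', 'storm'] (min_width=14, slack=3)
Line 3: ['warm', 'rain', 'hard'] (min_width=14, slack=3)
Line 4: ['stop', 'car', 'yellow'] (min_width=15, slack=2)
Line 5: ['electric', 'box'] (min_width=12, slack=5)
Line 6: ['segment', 'been'] (min_width=12, slack=5)
Line 7: ['brown', 'big'] (min_width=9, slack=8)
Line 8: ['understand', 'moon'] (min_width=15, slack=2)
Line 9: ['or', 'silver'] (min_width=9, slack=8)

Answer: 3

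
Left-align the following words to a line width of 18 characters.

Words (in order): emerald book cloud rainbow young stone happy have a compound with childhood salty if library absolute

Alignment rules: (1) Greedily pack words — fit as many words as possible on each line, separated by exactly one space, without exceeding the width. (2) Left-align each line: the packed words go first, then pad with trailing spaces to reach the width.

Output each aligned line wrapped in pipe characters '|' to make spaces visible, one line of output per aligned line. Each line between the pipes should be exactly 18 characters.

Answer: |emerald book cloud|
|rainbow young     |
|stone happy have a|
|compound with     |
|childhood salty if|
|library absolute  |

Derivation:
Line 1: ['emerald', 'book', 'cloud'] (min_width=18, slack=0)
Line 2: ['rainbow', 'young'] (min_width=13, slack=5)
Line 3: ['stone', 'happy', 'have', 'a'] (min_width=18, slack=0)
Line 4: ['compound', 'with'] (min_width=13, slack=5)
Line 5: ['childhood', 'salty', 'if'] (min_width=18, slack=0)
Line 6: ['library', 'absolute'] (min_width=16, slack=2)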